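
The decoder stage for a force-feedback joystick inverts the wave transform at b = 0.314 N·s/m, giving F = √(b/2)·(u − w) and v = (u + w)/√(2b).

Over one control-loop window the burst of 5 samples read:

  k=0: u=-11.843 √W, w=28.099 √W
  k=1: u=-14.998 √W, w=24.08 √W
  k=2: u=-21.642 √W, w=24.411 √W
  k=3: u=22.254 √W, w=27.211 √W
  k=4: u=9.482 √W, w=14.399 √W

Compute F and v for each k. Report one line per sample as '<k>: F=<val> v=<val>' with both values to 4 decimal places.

0: F=-15.8263 v=20.5132
1: F=-15.4840 v=11.4605
2: F=-18.2477 v=3.4942
3: F=-1.9641 v=62.4192
4: F=-1.9483 v=30.1351

k=0: u−w=-39.9420, u+w=16.2560; √(b/2)=0.3962, √(2b)=0.7925; F=0.3962×(-39.942)=-15.8263, v=16.2560/0.7925=20.5132
k=1: u−w=-39.0780, u+w=9.0820; √(b/2)=0.3962, √(2b)=0.7925; F=0.3962×(-39.078)=-15.4840, v=9.0820/0.7925=11.4605
k=2: u−w=-46.0530, u+w=2.7690; √(b/2)=0.3962, √(2b)=0.7925; F=0.3962×(-46.053)=-18.2477, v=2.7690/0.7925=3.4942
k=3: u−w=-4.9570, u+w=49.4650; √(b/2)=0.3962, √(2b)=0.7925; F=0.3962×(-4.957)=-1.9641, v=49.4650/0.7925=62.4192
k=4: u−w=-4.9170, u+w=23.8810; √(b/2)=0.3962, √(2b)=0.7925; F=0.3962×(-4.917)=-1.9483, v=23.8810/0.7925=30.1351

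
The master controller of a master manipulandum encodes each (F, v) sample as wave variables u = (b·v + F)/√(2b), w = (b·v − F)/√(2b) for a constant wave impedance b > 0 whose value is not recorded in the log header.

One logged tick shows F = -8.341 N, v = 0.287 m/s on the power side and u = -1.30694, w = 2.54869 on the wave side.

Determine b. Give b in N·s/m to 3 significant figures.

u + w = 1.24175;  u + w = √(2b)·v, so √(2b) = 1.24175/0.287 = 4.32666.
b = (√(2b))²/2 = 18.71994/2 = 9.35997.
(Check via u − w = 2F/√(2b): u − w = -3.85563, 2F/√(2b) = -3.85563.)

b = 9.36 N·s/m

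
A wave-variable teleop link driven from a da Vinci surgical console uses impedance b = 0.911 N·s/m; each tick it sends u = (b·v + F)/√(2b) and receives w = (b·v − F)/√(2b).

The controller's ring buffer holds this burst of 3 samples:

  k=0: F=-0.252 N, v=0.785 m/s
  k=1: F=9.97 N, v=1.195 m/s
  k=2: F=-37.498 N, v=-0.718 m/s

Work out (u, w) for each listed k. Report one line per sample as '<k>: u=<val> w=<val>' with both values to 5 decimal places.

0: u=0.34311 w=0.71649
1: u=8.19271 w=-6.57968
2: u=-28.26469 w=27.29552

k=0: b·v=0.911×0.785=0.71514; √(2b)=1.34981; u=(0.71514+(-0.252))/1.34981=0.34311, w=(0.71514−(-0.252))/1.34981=0.71649
k=1: b·v=0.911×1.195=1.08865; √(2b)=1.34981; u=(1.08865+9.97)/1.34981=8.19271, w=(1.08865−9.97)/1.34981=-6.57968
k=2: b·v=0.911×(-0.718)=-0.65410; √(2b)=1.34981; u=(-0.65410+(-37.498))/1.34981=-28.26469, w=(-0.65410−(-37.498))/1.34981=27.29552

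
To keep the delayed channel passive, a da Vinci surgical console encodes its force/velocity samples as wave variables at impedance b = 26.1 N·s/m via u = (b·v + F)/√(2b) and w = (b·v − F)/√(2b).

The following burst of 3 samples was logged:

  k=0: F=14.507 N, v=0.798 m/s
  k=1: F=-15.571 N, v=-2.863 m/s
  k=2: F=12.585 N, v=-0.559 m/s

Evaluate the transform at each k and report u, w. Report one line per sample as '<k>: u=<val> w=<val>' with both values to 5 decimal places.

0: u=4.89066 w=0.87486
1: u=-12.49769 w=-8.18736
2: u=-0.27750 w=-3.76125

k=0: b·v=26.1×0.798=20.82780; √(2b)=7.22496; u=(20.82780+14.507)/7.22496=4.89066, w=(20.82780−14.507)/7.22496=0.87486
k=1: b·v=26.1×(-2.863)=-74.72430; √(2b)=7.22496; u=(-74.72430+(-15.571))/7.22496=-12.49769, w=(-74.72430−(-15.571))/7.22496=-8.18736
k=2: b·v=26.1×(-0.559)=-14.58990; √(2b)=7.22496; u=(-14.58990+12.585)/7.22496=-0.27750, w=(-14.58990−12.585)/7.22496=-3.76125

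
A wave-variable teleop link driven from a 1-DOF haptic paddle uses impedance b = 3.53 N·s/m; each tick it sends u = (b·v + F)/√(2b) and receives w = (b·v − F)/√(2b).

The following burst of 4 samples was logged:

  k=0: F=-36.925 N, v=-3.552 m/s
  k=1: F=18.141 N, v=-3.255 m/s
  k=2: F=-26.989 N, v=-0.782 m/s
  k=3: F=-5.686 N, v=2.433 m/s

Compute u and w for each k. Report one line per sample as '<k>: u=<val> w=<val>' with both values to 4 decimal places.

0: u=-18.6159 w=9.1780
1: u=2.5031 w=-11.1518
2: u=-11.1964 w=9.1185
3: u=1.0924 w=5.3723

k=0: b·v=3.53×(-3.552)=-12.5386; √(2b)=2.6571; u=(-12.5386+(-36.925))/2.6571=-18.6159, w=(-12.5386−(-36.925))/2.6571=9.1780
k=1: b·v=3.53×(-3.255)=-11.4901; √(2b)=2.6571; u=(-11.4901+18.141)/2.6571=2.5031, w=(-11.4901−18.141)/2.6571=-11.1518
k=2: b·v=3.53×(-0.782)=-2.7605; √(2b)=2.6571; u=(-2.7605+(-26.989))/2.6571=-11.1964, w=(-2.7605−(-26.989))/2.6571=9.1185
k=3: b·v=3.53×2.433=8.5885; √(2b)=2.6571; u=(8.5885+(-5.686))/2.6571=1.0924, w=(8.5885−(-5.686))/2.6571=5.3723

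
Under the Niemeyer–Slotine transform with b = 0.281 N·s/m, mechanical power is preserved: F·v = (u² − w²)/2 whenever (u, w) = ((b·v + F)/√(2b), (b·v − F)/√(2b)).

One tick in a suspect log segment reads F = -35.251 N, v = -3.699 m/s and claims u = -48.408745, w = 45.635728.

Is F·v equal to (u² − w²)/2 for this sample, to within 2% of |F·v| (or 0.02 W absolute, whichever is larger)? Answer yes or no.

yes

F·v = (-35.251)×(-3.699) = 130.393449 W.
(u² − w²)/2 = (2343.406592 − 2082.619670)/2 = 130.393461 W.
|Δ| = 0.000012;  2% of max(1, |F·v|) = 2.607869.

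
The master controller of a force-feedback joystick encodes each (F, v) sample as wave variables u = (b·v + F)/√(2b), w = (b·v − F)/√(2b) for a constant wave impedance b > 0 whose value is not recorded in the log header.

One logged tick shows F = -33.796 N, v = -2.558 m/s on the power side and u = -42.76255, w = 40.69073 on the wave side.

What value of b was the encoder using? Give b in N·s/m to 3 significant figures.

u + w = -2.07182;  u + w = √(2b)·v, so √(2b) = -2.07182/(-2.558) = 0.80994.
b = (√(2b))²/2 = 0.65600/2 = 0.32800.
(Check via u − w = 2F/√(2b): u − w = -83.45328, 2F/√(2b) = -83.45336.)

b = 0.328 N·s/m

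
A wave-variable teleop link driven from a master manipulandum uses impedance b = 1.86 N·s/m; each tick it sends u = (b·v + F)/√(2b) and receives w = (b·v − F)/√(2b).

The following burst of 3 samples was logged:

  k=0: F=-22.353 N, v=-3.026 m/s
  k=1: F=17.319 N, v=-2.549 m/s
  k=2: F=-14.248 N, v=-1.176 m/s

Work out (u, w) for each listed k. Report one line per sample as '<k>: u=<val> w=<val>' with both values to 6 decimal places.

k=0: b·v=1.86×(-3.026)=-5.628360; √(2b)=1.928730; u=(-5.628360+(-22.353))/1.928730=-14.507659, w=(-5.628360−(-22.353))/1.928730=8.671322
k=1: b·v=1.86×(-2.549)=-4.741140; √(2b)=1.928730; u=(-4.741140+17.319)/1.928730=6.521317, w=(-4.741140−17.319)/1.928730=-11.437650
k=2: b·v=1.86×(-1.176)=-2.187360; √(2b)=1.928730; u=(-2.187360+(-14.248))/1.928730=-8.521337, w=(-2.187360−(-14.248))/1.928730=6.253151

0: u=-14.507659 w=8.671322
1: u=6.521317 w=-11.437650
2: u=-8.521337 w=6.253151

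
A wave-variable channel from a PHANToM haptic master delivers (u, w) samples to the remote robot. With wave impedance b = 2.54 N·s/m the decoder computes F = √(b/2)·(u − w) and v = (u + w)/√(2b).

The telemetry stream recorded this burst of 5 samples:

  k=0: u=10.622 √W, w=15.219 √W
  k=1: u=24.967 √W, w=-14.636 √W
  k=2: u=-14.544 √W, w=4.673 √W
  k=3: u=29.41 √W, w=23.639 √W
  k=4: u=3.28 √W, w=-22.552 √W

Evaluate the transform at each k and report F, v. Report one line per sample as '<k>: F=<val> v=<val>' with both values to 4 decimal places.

0: F=-5.1806 v=11.4651
1: F=44.6303 v=4.5836
2: F=-21.6565 v=-4.3795
3: F=6.5036 v=23.5367
4: F=29.1112 v=-8.5506

k=0: u−w=-4.5970, u+w=25.8410; √(b/2)=1.1269, √(2b)=2.2539; F=1.1269×(-4.597)=-5.1806, v=25.8410/2.2539=11.4651
k=1: u−w=39.6030, u+w=10.3310; √(b/2)=1.1269, √(2b)=2.2539; F=1.1269×39.603=44.6303, v=10.3310/2.2539=4.5836
k=2: u−w=-19.2170, u+w=-9.8710; √(b/2)=1.1269, √(2b)=2.2539; F=1.1269×(-19.217)=-21.6565, v=-9.8710/2.2539=-4.3795
k=3: u−w=5.7710, u+w=53.0490; √(b/2)=1.1269, √(2b)=2.2539; F=1.1269×5.771=6.5036, v=53.0490/2.2539=23.5367
k=4: u−w=25.8320, u+w=-19.2720; √(b/2)=1.1269, √(2b)=2.2539; F=1.1269×25.832=29.1112, v=-19.2720/2.2539=-8.5506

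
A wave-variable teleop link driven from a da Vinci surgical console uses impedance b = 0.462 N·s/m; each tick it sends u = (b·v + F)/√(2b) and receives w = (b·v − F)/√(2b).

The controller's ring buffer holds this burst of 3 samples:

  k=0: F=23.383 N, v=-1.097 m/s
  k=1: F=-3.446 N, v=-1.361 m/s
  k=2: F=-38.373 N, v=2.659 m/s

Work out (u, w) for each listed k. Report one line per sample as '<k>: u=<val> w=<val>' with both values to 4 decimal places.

k=0: b·v=0.462×(-1.097)=-0.5068; √(2b)=0.9612; u=(-0.5068+23.383)/0.9612=23.7984, w=(-0.5068−23.383)/0.9612=-24.8529
k=1: b·v=0.462×(-1.361)=-0.6288; √(2b)=0.9612; u=(-0.6288+(-3.446))/0.9612=-4.2390, w=(-0.6288−(-3.446))/0.9612=2.9308
k=2: b·v=0.462×2.659=1.2285; √(2b)=0.9612; u=(1.2285+(-38.373))/0.9612=-38.6419, w=(1.2285−(-38.373))/0.9612=41.1979

0: u=23.7984 w=-24.8529
1: u=-4.2390 w=2.9308
2: u=-38.6419 w=41.1979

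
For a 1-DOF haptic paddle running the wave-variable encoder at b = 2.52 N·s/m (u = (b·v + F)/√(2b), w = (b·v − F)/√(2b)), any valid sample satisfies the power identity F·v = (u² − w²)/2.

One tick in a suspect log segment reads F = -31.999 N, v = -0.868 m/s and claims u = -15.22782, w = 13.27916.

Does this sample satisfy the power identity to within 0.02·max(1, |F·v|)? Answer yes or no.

F·v = (-31.999)×(-0.868) = 27.7751 W.
(u² − w²)/2 = (231.8865 − 176.3361)/2 = 27.7752 W.
|Δ| = 0.0001;  2% of max(1, |F·v|) = 0.5555.

yes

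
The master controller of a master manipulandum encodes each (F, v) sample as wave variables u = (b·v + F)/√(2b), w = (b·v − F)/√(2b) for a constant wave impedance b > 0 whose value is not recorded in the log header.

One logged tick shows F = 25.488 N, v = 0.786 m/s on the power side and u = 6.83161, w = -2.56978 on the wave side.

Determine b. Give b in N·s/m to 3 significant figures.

u + w = 4.2618;  u + w = √(2b)·v, so √(2b) = 4.2618/0.786 = 5.4222.
b = (√(2b))²/2 = 29.4000/2 = 14.7000.
(Check via u − w = 2F/√(2b): u − w = 9.4014, 2F/√(2b) = 9.4014.)

b = 14.7 N·s/m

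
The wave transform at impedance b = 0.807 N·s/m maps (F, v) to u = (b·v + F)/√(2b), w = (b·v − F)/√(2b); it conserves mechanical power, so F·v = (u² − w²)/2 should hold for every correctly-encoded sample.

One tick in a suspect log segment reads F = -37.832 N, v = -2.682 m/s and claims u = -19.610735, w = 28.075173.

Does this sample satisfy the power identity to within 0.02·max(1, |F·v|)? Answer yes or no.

F·v = (-37.832)×(-2.682) = 101.465424 W.
(u² − w²)/2 = (384.580927 − 788.215339)/2 = -201.817206 W.
|Δ| = 303.282630;  2% of max(1, |F·v|) = 2.029308.

no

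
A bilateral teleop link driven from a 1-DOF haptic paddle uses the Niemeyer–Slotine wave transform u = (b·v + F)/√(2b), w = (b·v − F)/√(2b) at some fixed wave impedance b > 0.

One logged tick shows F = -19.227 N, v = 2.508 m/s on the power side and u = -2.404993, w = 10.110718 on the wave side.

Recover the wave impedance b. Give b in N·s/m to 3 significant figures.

b = 4.72 N·s/m

u + w = 7.705725;  u + w = √(2b)·v, so √(2b) = 7.705725/2.508 = 3.072458.
b = (√(2b))²/2 = 9.439999/2 = 4.719999.
(Check via u − w = 2F/√(2b): u − w = -12.515711, 2F/√(2b) = -12.515712.)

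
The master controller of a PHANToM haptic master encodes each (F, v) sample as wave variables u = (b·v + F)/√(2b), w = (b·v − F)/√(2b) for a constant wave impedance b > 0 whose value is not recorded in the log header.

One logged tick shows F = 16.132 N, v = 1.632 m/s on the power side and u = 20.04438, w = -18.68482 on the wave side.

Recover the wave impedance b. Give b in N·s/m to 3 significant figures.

b = 0.347 N·s/m

u + w = 1.3596;  u + w = √(2b)·v, so √(2b) = 1.3596/1.632 = 0.8331.
b = (√(2b))²/2 = 0.6940/2 = 0.3470.
(Check via u − w = 2F/√(2b): u − w = 38.7292, 2F/√(2b) = 38.7293.)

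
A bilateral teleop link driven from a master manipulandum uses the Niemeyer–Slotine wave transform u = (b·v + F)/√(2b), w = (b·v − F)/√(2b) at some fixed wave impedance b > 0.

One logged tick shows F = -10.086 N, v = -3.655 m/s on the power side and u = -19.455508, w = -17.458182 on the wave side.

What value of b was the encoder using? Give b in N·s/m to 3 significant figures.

b = 51 N·s/m

u + w = -36.913690;  u + w = √(2b)·v, so √(2b) = -36.913690/(-3.655) = 10.099505.
b = (√(2b))²/2 = 101.999997/2 = 50.999998.
(Check via u − w = 2F/√(2b): u − w = -1.997326, 2F/√(2b) = -1.997326.)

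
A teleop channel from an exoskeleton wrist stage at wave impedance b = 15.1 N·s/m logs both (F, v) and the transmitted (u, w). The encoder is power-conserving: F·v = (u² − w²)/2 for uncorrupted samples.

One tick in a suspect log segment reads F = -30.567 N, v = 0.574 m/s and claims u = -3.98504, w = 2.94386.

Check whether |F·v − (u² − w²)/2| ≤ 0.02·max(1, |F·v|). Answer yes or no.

no

F·v = (-30.567)×0.574 = -17.5455 W.
(u² − w²)/2 = (15.8805 − 8.6663)/2 = 3.6071 W.
|Δ| = 21.1526;  2% of max(1, |F·v|) = 0.3509.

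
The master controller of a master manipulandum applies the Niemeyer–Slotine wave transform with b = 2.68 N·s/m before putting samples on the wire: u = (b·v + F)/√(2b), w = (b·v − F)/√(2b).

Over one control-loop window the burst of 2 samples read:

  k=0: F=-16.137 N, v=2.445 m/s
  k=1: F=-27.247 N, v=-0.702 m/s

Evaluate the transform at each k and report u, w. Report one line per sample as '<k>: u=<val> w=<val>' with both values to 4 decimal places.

k=0: b·v=2.68×2.445=6.5526; √(2b)=2.3152; u=(6.5526+(-16.137))/2.3152=-4.1398, w=(6.5526−(-16.137))/2.3152=9.8004
k=1: b·v=2.68×(-0.702)=-1.8814; √(2b)=2.3152; u=(-1.8814+(-27.247))/2.3152=-12.5815, w=(-1.8814−(-27.247))/2.3152=10.9563

0: u=-4.1398 w=9.8004
1: u=-12.5815 w=10.9563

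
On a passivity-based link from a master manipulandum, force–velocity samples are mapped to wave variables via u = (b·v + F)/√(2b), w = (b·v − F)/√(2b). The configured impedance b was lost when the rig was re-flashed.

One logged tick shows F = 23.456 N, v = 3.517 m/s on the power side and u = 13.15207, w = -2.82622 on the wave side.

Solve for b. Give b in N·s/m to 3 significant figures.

u + w = 10.32585;  u + w = √(2b)·v, so √(2b) = 10.32585/3.517 = 2.93598.
b = (√(2b))²/2 = 8.61999/2 = 4.31000.
(Check via u − w = 2F/√(2b): u − w = 15.97829, 2F/√(2b) = 15.97830.)

b = 4.31 N·s/m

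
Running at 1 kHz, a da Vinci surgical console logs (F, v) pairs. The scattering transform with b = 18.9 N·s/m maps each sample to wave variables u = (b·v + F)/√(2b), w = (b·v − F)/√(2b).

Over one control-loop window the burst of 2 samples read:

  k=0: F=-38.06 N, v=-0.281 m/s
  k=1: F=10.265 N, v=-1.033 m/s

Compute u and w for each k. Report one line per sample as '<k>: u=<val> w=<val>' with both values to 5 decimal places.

k=0: b·v=18.9×(-0.281)=-5.31090; √(2b)=6.14817; u=(-5.31090+(-38.06))/6.14817=-7.05428, w=(-5.31090−(-38.06))/6.14817=5.32664
k=1: b·v=18.9×(-1.033)=-19.52370; √(2b)=6.14817; u=(-19.52370+10.265)/6.14817=-1.50593, w=(-19.52370−10.265)/6.14817=-4.84513

0: u=-7.05428 w=5.32664
1: u=-1.50593 w=-4.84513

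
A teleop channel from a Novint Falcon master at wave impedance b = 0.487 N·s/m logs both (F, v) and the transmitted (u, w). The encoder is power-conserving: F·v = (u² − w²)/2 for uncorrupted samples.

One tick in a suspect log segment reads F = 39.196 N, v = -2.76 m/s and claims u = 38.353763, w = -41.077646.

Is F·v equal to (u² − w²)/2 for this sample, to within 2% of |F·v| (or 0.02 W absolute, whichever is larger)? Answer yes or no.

F·v = 39.196×(-2.76) = -108.180960 W.
(u² − w²)/2 = (1471.011136 − 1687.373001)/2 = -108.180932 W.
|Δ| = 0.000028;  2% of max(1, |F·v|) = 2.163619.

yes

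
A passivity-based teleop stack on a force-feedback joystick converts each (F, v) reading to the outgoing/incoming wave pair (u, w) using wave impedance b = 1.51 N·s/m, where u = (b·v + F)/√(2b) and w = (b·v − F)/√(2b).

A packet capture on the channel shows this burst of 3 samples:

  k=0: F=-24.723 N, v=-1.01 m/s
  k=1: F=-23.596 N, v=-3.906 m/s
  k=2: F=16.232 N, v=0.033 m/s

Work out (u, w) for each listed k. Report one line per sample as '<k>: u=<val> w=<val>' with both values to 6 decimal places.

0: u=-15.104084 w=13.348891
1: u=-16.971924 w=10.184020
2: u=9.369140 w=-9.311792

k=0: b·v=1.51×(-1.01)=-1.525100; √(2b)=1.737815; u=(-1.525100+(-24.723))/1.737815=-15.104084, w=(-1.525100−(-24.723))/1.737815=13.348891
k=1: b·v=1.51×(-3.906)=-5.898060; √(2b)=1.737815; u=(-5.898060+(-23.596))/1.737815=-16.971924, w=(-5.898060−(-23.596))/1.737815=10.184020
k=2: b·v=1.51×0.033=0.049830; √(2b)=1.737815; u=(0.049830+16.232)/1.737815=9.369140, w=(0.049830−16.232)/1.737815=-9.311792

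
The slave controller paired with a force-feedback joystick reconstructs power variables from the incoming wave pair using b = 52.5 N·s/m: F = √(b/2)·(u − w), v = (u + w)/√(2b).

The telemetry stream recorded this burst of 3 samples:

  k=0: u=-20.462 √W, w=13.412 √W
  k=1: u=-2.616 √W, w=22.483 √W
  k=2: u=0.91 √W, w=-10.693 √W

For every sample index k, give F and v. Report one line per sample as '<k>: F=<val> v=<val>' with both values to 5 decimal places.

0: F=-173.55261 v=-0.68801
1: F=-128.59411 v=1.93882
2: F=59.44768 v=-0.95472

k=0: u−w=-33.87400, u+w=-7.05000; √(b/2)=5.12348, √(2b)=10.24695; F=5.12348×(-33.874)=-173.55261, v=-7.05000/10.24695=-0.68801
k=1: u−w=-25.09900, u+w=19.86700; √(b/2)=5.12348, √(2b)=10.24695; F=5.12348×(-25.099)=-128.59411, v=19.86700/10.24695=1.93882
k=2: u−w=11.60300, u+w=-9.78300; √(b/2)=5.12348, √(2b)=10.24695; F=5.12348×11.603=59.44768, v=-9.78300/10.24695=-0.95472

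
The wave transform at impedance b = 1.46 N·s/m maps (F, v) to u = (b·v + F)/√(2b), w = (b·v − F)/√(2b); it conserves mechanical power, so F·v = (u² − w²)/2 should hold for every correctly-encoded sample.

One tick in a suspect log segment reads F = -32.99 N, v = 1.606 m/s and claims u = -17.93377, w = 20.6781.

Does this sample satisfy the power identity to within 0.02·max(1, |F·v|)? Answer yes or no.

yes

F·v = (-32.99)×1.606 = -52.9819 W.
(u² − w²)/2 = (321.6201 − 427.5838)/2 = -52.9819 W.
|Δ| = 0.0001;  2% of max(1, |F·v|) = 1.0596.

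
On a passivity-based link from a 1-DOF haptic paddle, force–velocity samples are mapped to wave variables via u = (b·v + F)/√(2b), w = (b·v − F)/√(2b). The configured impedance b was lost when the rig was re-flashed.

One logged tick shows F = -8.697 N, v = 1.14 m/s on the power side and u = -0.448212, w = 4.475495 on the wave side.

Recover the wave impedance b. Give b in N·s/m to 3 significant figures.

u + w = 4.027283;  u + w = √(2b)·v, so √(2b) = 4.027283/1.14 = 3.532704.
b = (√(2b))²/2 = 12.480000/2 = 6.240000.
(Check via u − w = 2F/√(2b): u − w = -4.923707, 2F/√(2b) = -4.923707.)

b = 6.24 N·s/m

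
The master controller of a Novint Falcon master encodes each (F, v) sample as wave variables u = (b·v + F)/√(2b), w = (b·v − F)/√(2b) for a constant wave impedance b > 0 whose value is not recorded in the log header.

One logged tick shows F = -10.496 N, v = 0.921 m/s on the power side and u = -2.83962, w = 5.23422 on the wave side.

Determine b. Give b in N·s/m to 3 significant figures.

b = 3.38 N·s/m

u + w = 2.3946;  u + w = √(2b)·v, so √(2b) = 2.3946/0.921 = 2.6000.
b = (√(2b))²/2 = 6.7600/2 = 3.3800.
(Check via u − w = 2F/√(2b): u − w = -8.0738, 2F/√(2b) = -8.0738.)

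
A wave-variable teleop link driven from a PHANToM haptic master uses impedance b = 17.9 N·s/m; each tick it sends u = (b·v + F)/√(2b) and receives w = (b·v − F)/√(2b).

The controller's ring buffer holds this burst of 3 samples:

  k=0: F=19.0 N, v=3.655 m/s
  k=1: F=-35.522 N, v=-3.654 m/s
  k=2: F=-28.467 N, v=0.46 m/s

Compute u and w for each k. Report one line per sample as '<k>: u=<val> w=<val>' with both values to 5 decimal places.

k=0: b·v=17.9×3.655=65.42450; √(2b)=5.98331; u=(65.42450+19.0)/5.98331=14.11000, w=(65.42450−19.0)/5.98331=7.75900
k=1: b·v=17.9×(-3.654)=-65.40660; √(2b)=5.98331; u=(-65.40660+(-35.522))/5.98331=-16.86836, w=(-65.40660−(-35.522))/5.98331=-4.99466
k=2: b·v=17.9×0.46=8.23400; √(2b)=5.98331; u=(8.23400+(-28.467))/5.98331=-3.38157, w=(8.23400−(-28.467))/5.98331=6.13390

0: u=14.11000 w=7.75900
1: u=-16.86836 w=-4.99466
2: u=-3.38157 w=6.13390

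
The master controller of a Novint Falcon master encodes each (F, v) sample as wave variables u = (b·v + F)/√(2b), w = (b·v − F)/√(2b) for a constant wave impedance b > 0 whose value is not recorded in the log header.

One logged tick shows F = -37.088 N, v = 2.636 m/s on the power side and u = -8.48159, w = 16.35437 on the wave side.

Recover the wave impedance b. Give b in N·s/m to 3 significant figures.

u + w = 7.87278;  u + w = √(2b)·v, so √(2b) = 7.87278/2.636 = 2.98664.
b = (√(2b))²/2 = 8.92001/2 = 4.46001.
(Check via u − w = 2F/√(2b): u − w = -24.83596, 2F/√(2b) = -24.83595.)

b = 4.46 N·s/m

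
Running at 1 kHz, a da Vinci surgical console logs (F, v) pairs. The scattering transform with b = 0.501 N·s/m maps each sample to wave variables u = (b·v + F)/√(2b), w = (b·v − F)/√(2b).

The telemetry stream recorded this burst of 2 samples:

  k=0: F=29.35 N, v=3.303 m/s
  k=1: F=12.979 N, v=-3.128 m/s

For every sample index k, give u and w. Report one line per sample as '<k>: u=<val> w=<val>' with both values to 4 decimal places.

k=0: b·v=0.501×3.303=1.6548; √(2b)=1.0010; u=(1.6548+29.35)/1.0010=30.9738, w=(1.6548−29.35)/1.0010=-27.6675
k=1: b·v=0.501×(-3.128)=-1.5671; √(2b)=1.0010; u=(-1.5671+12.979)/1.0010=11.4005, w=(-1.5671−12.979)/1.0010=-14.5316

0: u=30.9738 w=-27.6675
1: u=11.4005 w=-14.5316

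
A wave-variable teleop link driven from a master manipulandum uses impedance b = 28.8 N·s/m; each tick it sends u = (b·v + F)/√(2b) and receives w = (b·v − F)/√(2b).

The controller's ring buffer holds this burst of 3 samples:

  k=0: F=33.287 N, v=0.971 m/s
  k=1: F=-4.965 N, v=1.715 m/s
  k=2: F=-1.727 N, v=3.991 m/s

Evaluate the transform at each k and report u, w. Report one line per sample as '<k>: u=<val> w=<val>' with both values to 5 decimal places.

k=0: b·v=28.8×0.971=27.96480; √(2b)=7.58947; u=(27.96480+33.287)/7.58947=8.07063, w=(27.96480−33.287)/7.58947=-0.70126
k=1: b·v=28.8×1.715=49.39200; √(2b)=7.58947; u=(49.39200+(-4.965))/7.58947=5.85377, w=(49.39200−(-4.965))/7.58947=7.16216
k=2: b·v=28.8×3.991=114.94080; √(2b)=7.58947; u=(114.94080+(-1.727))/7.58947=14.91723, w=(114.94080−(-1.727))/7.58947=15.37233

0: u=8.07063 w=-0.70126
1: u=5.85377 w=7.16216
2: u=14.91723 w=15.37233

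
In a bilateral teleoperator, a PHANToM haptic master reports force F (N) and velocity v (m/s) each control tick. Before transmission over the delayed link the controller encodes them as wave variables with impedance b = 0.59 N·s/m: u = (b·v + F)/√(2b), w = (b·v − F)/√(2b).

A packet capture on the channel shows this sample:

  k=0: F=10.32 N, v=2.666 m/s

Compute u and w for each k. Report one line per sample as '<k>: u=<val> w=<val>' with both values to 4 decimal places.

k=0: b·v=0.59×2.666=1.5729; √(2b)=1.0863; u=(1.5729+10.32)/1.0863=10.9483, w=(1.5729−10.32)/1.0863=-8.0523

0: u=10.9483 w=-8.0523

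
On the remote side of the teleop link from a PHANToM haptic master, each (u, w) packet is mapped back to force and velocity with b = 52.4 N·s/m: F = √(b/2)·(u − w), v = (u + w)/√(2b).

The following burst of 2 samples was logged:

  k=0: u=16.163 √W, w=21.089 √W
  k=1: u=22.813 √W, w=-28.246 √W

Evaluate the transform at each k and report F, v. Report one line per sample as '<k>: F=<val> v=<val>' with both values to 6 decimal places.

k=0: u−w=-4.926000, u+w=37.252000; √(b/2)=5.118594, √(2b)=10.237187; F=5.118594×(-4.926)=-25.214192, v=37.252000/10.237187=3.638890
k=1: u−w=51.059000, u+w=-5.433000; √(b/2)=5.118594, √(2b)=10.237187; F=5.118594×51.059=261.350268, v=-5.433000/10.237187=-0.530712

0: F=-25.214192 v=3.638890
1: F=261.350268 v=-0.530712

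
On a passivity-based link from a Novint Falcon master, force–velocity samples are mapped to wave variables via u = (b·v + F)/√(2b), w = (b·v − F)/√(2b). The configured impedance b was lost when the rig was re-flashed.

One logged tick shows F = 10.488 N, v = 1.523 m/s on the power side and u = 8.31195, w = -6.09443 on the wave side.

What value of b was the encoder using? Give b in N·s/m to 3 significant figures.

b = 1.06 N·s/m

u + w = 2.21752;  u + w = √(2b)·v, so √(2b) = 2.21752/1.523 = 1.45602.
b = (√(2b))²/2 = 2.12000/2 = 1.06000.
(Check via u − w = 2F/√(2b): u − w = 14.40638, 2F/√(2b) = 14.40639.)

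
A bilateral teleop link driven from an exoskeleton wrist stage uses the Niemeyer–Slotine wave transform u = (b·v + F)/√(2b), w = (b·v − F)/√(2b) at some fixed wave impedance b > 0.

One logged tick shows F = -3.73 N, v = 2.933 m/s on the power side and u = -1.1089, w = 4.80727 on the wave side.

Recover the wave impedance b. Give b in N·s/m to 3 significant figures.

u + w = 3.6984;  u + w = √(2b)·v, so √(2b) = 3.6984/2.933 = 1.2610.
b = (√(2b))²/2 = 1.5900/2 = 0.7950.
(Check via u − w = 2F/√(2b): u − w = -5.9162, 2F/√(2b) = -5.9162.)

b = 0.795 N·s/m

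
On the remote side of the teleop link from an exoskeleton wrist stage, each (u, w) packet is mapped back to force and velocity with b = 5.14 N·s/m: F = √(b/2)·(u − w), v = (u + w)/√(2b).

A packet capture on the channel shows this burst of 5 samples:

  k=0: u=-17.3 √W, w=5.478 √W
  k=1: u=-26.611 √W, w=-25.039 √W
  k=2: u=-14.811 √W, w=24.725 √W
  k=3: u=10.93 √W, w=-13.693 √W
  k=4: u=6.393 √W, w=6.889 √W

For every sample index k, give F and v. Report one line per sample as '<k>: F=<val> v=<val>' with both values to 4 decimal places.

0: F=-36.5159 v=-3.6872
1: F=-2.5201 v=-16.1092
2: F=-63.3810 v=3.0921
3: F=39.4737 v=-0.8618
4: F=-0.7951 v=4.1425

k=0: u−w=-22.7780, u+w=-11.8220; √(b/2)=1.6031, √(2b)=3.2062; F=1.6031×(-22.778)=-36.5159, v=-11.8220/3.2062=-3.6872
k=1: u−w=-1.5720, u+w=-51.6500; √(b/2)=1.6031, √(2b)=3.2062; F=1.6031×(-1.572)=-2.5201, v=-51.6500/3.2062=-16.1092
k=2: u−w=-39.5360, u+w=9.9140; √(b/2)=1.6031, √(2b)=3.2062; F=1.6031×(-39.536)=-63.3810, v=9.9140/3.2062=3.0921
k=3: u−w=24.6230, u+w=-2.7630; √(b/2)=1.6031, √(2b)=3.2062; F=1.6031×24.623=39.4737, v=-2.7630/3.2062=-0.8618
k=4: u−w=-0.4960, u+w=13.2820; √(b/2)=1.6031, √(2b)=3.2062; F=1.6031×(-0.496)=-0.7951, v=13.2820/3.2062=4.1425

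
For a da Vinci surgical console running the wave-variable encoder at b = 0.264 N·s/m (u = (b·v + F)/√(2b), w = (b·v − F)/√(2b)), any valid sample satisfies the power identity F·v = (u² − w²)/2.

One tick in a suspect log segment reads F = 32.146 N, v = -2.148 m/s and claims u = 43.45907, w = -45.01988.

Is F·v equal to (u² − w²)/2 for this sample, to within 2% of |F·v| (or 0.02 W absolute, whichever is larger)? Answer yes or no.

yes

F·v = 32.146×(-2.148) = -69.0496 W.
(u² − w²)/2 = (1888.6908 − 2026.7896)/2 = -69.0494 W.
|Δ| = 0.0002;  2% of max(1, |F·v|) = 1.3810.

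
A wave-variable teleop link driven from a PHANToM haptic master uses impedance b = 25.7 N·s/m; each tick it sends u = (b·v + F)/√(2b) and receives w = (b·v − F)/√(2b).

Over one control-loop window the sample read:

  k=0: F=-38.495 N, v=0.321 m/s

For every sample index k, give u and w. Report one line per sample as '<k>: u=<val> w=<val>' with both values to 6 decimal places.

k=0: b·v=25.7×0.321=8.249700; √(2b)=7.169379; u=(8.249700+(-38.495))/7.169379=-4.218678, w=(8.249700−(-38.495))/7.169379=6.520048

0: u=-4.218678 w=6.520048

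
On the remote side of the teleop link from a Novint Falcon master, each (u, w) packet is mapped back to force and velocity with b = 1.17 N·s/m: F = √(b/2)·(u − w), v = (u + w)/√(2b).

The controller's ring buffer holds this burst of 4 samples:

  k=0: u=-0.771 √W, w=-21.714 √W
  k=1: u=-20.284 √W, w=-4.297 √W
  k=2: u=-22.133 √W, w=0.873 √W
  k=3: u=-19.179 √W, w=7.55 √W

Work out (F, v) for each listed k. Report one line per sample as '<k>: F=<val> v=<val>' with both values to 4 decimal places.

0: F=16.0183 v=-14.6989
1: F=-12.2277 v=-16.0691
2: F=-17.5962 v=-13.8981
3: F=-20.4438 v=-7.6021

k=0: u−w=20.9430, u+w=-22.4850; √(b/2)=0.7649, √(2b)=1.5297; F=0.7649×20.943=16.0183, v=-22.4850/1.5297=-14.6989
k=1: u−w=-15.9870, u+w=-24.5810; √(b/2)=0.7649, √(2b)=1.5297; F=0.7649×(-15.987)=-12.2277, v=-24.5810/1.5297=-16.0691
k=2: u−w=-23.0060, u+w=-21.2600; √(b/2)=0.7649, √(2b)=1.5297; F=0.7649×(-23.006)=-17.5962, v=-21.2600/1.5297=-13.8981
k=3: u−w=-26.7290, u+w=-11.6290; √(b/2)=0.7649, √(2b)=1.5297; F=0.7649×(-26.729)=-20.4438, v=-11.6290/1.5297=-7.6021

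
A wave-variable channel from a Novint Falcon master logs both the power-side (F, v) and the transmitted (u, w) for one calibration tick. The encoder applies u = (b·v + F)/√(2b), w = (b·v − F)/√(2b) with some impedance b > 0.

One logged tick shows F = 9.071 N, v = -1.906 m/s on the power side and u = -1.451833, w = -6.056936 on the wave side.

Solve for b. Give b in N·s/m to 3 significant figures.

u + w = -7.508769;  u + w = √(2b)·v, so √(2b) = -7.508769/(-1.906) = 3.939543.
b = (√(2b))²/2 = 15.519999/2 = 7.760000.
(Check via u − w = 2F/√(2b): u − w = 4.605103, 2F/√(2b) = 4.605103.)

b = 7.76 N·s/m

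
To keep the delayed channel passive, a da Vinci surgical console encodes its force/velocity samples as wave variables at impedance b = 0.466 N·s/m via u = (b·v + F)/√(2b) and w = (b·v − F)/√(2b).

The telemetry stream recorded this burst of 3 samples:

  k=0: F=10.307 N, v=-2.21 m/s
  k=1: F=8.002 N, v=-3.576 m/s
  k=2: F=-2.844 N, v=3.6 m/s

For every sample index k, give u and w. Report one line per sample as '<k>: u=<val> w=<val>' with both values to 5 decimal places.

0: u=9.60962 w=-11.74316
1: u=6.56264 w=-10.01492
2: u=-1.20820 w=4.68365

k=0: b·v=0.466×(-2.21)=-1.02986; √(2b)=0.96540; u=(-1.02986+10.307)/0.96540=9.60962, w=(-1.02986−10.307)/0.96540=-11.74316
k=1: b·v=0.466×(-3.576)=-1.66642; √(2b)=0.96540; u=(-1.66642+8.002)/0.96540=6.56264, w=(-1.66642−8.002)/0.96540=-10.01492
k=2: b·v=0.466×3.6=1.67760; √(2b)=0.96540; u=(1.67760+(-2.844))/0.96540=-1.20820, w=(1.67760−(-2.844))/0.96540=4.68365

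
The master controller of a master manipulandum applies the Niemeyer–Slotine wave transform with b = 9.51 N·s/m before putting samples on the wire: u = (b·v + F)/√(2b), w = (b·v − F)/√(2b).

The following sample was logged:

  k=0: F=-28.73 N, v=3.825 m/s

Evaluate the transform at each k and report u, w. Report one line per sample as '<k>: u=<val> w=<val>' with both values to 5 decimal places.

k=0: b·v=9.51×3.825=36.37575; √(2b)=4.36119; u=(36.37575+(-28.73))/4.36119=1.75313, w=(36.37575−(-28.73))/4.36119=14.92843

0: u=1.75313 w=14.92843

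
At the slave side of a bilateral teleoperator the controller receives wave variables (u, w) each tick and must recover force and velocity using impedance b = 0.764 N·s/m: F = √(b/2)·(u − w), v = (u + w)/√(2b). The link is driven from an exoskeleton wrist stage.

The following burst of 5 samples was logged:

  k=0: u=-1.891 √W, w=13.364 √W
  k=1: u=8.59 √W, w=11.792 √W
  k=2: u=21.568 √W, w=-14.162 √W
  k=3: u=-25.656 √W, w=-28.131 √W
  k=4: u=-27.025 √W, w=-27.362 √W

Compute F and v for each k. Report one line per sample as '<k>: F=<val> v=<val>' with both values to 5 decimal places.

k=0: u−w=-15.25500, u+w=11.47300; √(b/2)=0.61806, √(2b)=1.23612; F=0.61806×(-15.255)=-9.42853, v=11.47300/1.23612=9.28144
k=1: u−w=-3.20200, u+w=20.38200; √(b/2)=0.61806, √(2b)=1.23612; F=0.61806×(-3.202)=-1.97903, v=20.38200/1.23612=16.48865
k=2: u−w=35.73000, u+w=7.40600; √(b/2)=0.61806, √(2b)=1.23612; F=0.61806×35.73=22.08334, v=7.40600/1.23612=5.99131
k=3: u−w=2.47500, u+w=-53.78700; √(b/2)=0.61806, √(2b)=1.23612; F=0.61806×2.475=1.52970, v=-53.78700/1.23612=-43.51266
k=4: u−w=0.33700, u+w=-54.38700; √(b/2)=0.61806, √(2b)=1.23612; F=0.61806×0.337=0.20829, v=-54.38700/1.23612=-43.99805

0: F=-9.42853 v=9.28144
1: F=-1.97903 v=16.48865
2: F=22.08334 v=5.99131
3: F=1.52970 v=-43.51266
4: F=0.20829 v=-43.99805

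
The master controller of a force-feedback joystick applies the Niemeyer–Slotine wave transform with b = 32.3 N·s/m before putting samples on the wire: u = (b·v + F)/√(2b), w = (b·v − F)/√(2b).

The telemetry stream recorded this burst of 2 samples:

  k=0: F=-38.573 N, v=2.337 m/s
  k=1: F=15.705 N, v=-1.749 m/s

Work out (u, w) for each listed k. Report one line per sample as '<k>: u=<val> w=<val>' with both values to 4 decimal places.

0: u=4.5925 w=14.1909
1: u=-5.0747 w=-8.9827

k=0: b·v=32.3×2.337=75.4851; √(2b)=8.0374; u=(75.4851+(-38.573))/8.0374=4.5925, w=(75.4851−(-38.573))/8.0374=14.1909
k=1: b·v=32.3×(-1.749)=-56.4927; √(2b)=8.0374; u=(-56.4927+15.705)/8.0374=-5.0747, w=(-56.4927−15.705)/8.0374=-8.9827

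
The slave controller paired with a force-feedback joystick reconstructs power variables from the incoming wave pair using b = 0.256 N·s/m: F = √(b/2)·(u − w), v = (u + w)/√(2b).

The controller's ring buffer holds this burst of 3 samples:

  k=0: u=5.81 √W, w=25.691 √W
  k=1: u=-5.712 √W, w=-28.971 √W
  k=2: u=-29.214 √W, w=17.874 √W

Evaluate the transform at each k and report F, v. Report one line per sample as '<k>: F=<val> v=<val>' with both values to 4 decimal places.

0: F=-7.1128 v=44.0240
1: F=8.3214 v=-48.4710
2: F=-16.8467 v=-15.8481

k=0: u−w=-19.8810, u+w=31.5010; √(b/2)=0.3578, √(2b)=0.7155; F=0.3578×(-19.881)=-7.1128, v=31.5010/0.7155=44.0240
k=1: u−w=23.2590, u+w=-34.6830; √(b/2)=0.3578, √(2b)=0.7155; F=0.3578×23.259=8.3214, v=-34.6830/0.7155=-48.4710
k=2: u−w=-47.0880, u+w=-11.3400; √(b/2)=0.3578, √(2b)=0.7155; F=0.3578×(-47.088)=-16.8467, v=-11.3400/0.7155=-15.8481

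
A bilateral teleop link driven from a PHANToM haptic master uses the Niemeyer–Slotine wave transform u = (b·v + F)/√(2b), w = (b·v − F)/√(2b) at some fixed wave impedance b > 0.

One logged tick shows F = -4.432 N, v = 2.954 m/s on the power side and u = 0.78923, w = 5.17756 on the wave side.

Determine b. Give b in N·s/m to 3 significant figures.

u + w = 5.9668;  u + w = √(2b)·v, so √(2b) = 5.9668/2.954 = 2.0199.
b = (√(2b))²/2 = 4.0800/2 = 2.0400.
(Check via u − w = 2F/√(2b): u − w = -4.3883, 2F/√(2b) = -4.3883.)

b = 2.04 N·s/m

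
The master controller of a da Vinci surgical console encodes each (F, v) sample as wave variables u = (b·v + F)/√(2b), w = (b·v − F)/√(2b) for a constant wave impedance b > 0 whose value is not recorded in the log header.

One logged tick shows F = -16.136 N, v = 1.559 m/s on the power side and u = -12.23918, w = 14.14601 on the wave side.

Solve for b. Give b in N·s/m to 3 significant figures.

b = 0.748 N·s/m

u + w = 1.9068;  u + w = √(2b)·v, so √(2b) = 1.9068/1.559 = 1.2231.
b = (√(2b))²/2 = 1.4960/2 = 0.7480.
(Check via u − w = 2F/√(2b): u − w = -26.3852, 2F/√(2b) = -26.3852.)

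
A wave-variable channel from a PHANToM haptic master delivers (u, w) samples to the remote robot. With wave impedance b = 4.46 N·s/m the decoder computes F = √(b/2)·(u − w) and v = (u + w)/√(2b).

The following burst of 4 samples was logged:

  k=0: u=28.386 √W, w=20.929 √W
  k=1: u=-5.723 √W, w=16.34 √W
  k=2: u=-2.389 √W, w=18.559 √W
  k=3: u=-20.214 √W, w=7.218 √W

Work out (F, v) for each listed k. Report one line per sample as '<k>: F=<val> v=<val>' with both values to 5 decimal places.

k=0: u−w=7.45700, u+w=49.31500; √(b/2)=1.49332, √(2b)=2.98664; F=1.49332×7.457=11.13568, v=49.31500/2.98664=16.51188
k=1: u−w=-22.06300, u+w=10.61700; √(b/2)=1.49332, √(2b)=2.98664; F=1.49332×(-22.063)=-32.94709, v=10.61700/2.98664=3.55483
k=2: u−w=-20.94800, u+w=16.17000; √(b/2)=1.49332, √(2b)=2.98664; F=1.49332×(-20.948)=-31.28203, v=16.17000/2.98664=5.41412
k=3: u−w=-27.43200, u+w=-12.99600; √(b/2)=1.49332, √(2b)=2.98664; F=1.49332×(-27.432)=-40.96471, v=-12.99600/2.98664=-4.35138

0: F=11.13568 v=16.51188
1: F=-32.94709 v=3.55483
2: F=-31.28203 v=5.41412
3: F=-40.96471 v=-4.35138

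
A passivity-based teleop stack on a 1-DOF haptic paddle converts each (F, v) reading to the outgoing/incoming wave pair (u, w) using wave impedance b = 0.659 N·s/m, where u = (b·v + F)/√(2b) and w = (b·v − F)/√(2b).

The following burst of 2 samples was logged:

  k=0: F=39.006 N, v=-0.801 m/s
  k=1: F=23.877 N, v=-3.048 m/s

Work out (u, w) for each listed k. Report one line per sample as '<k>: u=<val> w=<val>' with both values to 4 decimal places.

0: u=33.5163 w=-34.4359
1: u=19.0484 w=-22.5476

k=0: b·v=0.659×(-0.801)=-0.5279; √(2b)=1.1480; u=(-0.5279+39.006)/1.1480=33.5163, w=(-0.5279−39.006)/1.1480=-34.4359
k=1: b·v=0.659×(-3.048)=-2.0086; √(2b)=1.1480; u=(-2.0086+23.877)/1.1480=19.0484, w=(-2.0086−23.877)/1.1480=-22.5476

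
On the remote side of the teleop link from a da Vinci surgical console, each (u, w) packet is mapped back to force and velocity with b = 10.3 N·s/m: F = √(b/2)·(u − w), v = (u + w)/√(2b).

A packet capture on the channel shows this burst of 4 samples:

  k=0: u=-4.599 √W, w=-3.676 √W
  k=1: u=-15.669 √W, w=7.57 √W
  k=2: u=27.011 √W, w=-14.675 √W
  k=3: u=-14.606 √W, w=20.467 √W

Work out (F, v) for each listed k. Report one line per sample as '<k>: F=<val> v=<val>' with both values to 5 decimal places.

k=0: u−w=-0.92300, u+w=-8.27500; √(b/2)=2.26936, √(2b)=4.53872; F=2.26936×(-0.923)=-2.09462, v=-8.27500/4.53872=-1.82320
k=1: u−w=-23.23900, u+w=-8.09900; √(b/2)=2.26936, √(2b)=4.53872; F=2.26936×(-23.239)=-52.73768, v=-8.09900/4.53872=-1.78442
k=2: u−w=41.68600, u+w=12.33600; √(b/2)=2.26936, √(2b)=4.53872; F=2.26936×41.686=94.60059, v=12.33600/4.53872=2.71795
k=3: u−w=-35.07300, u+w=5.86100; √(b/2)=2.26936, √(2b)=4.53872; F=2.26936×(-35.073)=-79.59330, v=5.86100/4.53872=1.29133

0: F=-2.09462 v=-1.82320
1: F=-52.73768 v=-1.78442
2: F=94.60059 v=2.71795
3: F=-79.59330 v=1.29133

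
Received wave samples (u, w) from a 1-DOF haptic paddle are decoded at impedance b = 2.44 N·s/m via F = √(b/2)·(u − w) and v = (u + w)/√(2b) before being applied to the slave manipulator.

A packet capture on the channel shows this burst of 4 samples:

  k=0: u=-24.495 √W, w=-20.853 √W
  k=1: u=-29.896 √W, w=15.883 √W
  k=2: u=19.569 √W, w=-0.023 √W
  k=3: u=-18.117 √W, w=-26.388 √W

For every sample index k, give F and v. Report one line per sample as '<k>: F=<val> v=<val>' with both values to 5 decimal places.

0: F=-4.02272 v=-20.52808
1: F=-50.56456 v=-6.34339
2: F=21.64007 v=8.84806
3: F=9.13562 v=-20.14647

k=0: u−w=-3.64200, u+w=-45.34800; √(b/2)=1.10454, √(2b)=2.20907; F=1.10454×(-3.642)=-4.02272, v=-45.34800/2.20907=-20.52808
k=1: u−w=-45.77900, u+w=-14.01300; √(b/2)=1.10454, √(2b)=2.20907; F=1.10454×(-45.779)=-50.56456, v=-14.01300/2.20907=-6.34339
k=2: u−w=19.59200, u+w=19.54600; √(b/2)=1.10454, √(2b)=2.20907; F=1.10454×19.592=21.64007, v=19.54600/2.20907=8.84806
k=3: u−w=8.27100, u+w=-44.50500; √(b/2)=1.10454, √(2b)=2.20907; F=1.10454×8.271=9.13562, v=-44.50500/2.20907=-20.14647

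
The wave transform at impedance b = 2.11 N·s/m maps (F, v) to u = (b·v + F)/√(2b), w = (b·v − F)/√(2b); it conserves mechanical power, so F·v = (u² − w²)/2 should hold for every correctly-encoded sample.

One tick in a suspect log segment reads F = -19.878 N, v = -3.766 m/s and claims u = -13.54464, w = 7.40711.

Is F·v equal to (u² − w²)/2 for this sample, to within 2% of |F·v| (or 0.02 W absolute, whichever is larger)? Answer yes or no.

no

F·v = (-19.878)×(-3.766) = 74.8605 W.
(u² − w²)/2 = (183.4573 − 54.8653)/2 = 64.2960 W.
|Δ| = 10.5646;  2% of max(1, |F·v|) = 1.4972.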